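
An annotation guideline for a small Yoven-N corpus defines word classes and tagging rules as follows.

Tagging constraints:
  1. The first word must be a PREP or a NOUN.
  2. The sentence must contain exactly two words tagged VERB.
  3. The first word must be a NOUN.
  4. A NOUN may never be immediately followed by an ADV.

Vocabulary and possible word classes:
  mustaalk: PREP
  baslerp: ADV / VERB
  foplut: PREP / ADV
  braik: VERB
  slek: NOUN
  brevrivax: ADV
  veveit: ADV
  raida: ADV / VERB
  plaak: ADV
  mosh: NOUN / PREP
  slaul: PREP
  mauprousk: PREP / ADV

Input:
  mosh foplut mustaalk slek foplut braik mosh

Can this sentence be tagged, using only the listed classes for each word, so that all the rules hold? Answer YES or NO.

Candidates per position — 1:mosh {NOUN,PREP}; 2:foplut {PREP,ADV}; 3:mustaalk {PREP}; 4:slek {NOUN}; 5:foplut {PREP,ADV}; 6:braik {VERB}; 7:mosh {NOUN,PREP}.
Rule 2 cannot be satisfied by any choice of tags from the lexicon.
So there is no consistent tagging.

NO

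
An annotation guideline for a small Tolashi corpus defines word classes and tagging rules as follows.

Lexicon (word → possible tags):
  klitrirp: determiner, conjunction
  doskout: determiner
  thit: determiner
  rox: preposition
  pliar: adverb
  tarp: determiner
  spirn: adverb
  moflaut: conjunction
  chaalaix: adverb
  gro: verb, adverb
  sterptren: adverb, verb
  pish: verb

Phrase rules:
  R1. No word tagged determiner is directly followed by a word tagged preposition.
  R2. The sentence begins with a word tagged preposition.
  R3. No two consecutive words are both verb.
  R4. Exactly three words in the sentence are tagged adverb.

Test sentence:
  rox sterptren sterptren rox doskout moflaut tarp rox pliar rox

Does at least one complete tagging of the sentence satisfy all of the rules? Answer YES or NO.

NO

Candidates per position — 1:rox {preposition}; 2:sterptren {adverb,verb}; 3:sterptren {adverb,verb}; 4:rox {preposition}; 5:doskout {determiner}; 6:moflaut {conjunction}; 7:tarp {determiner}; 8:rox {preposition}; 9:pliar {adverb}; 10:rox {preposition}.
Rule 1 cannot be satisfied by any choice of tags from the lexicon.
So there is no consistent tagging.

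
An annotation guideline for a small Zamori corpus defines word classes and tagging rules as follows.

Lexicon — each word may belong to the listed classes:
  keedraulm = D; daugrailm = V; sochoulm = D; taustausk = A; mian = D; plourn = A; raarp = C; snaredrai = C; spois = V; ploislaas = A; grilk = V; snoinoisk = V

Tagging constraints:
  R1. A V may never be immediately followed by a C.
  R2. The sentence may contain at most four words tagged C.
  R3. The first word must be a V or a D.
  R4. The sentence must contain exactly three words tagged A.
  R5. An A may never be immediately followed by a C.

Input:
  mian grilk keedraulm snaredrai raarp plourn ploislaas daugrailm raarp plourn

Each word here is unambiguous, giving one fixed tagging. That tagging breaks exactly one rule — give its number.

1

Fixed tagging: D V D C C A A V C A.
Checking each rule: R1 ✗, R2 ✓, R3 ✓, R4 ✓, R5 ✓.
Only rule 1 fails.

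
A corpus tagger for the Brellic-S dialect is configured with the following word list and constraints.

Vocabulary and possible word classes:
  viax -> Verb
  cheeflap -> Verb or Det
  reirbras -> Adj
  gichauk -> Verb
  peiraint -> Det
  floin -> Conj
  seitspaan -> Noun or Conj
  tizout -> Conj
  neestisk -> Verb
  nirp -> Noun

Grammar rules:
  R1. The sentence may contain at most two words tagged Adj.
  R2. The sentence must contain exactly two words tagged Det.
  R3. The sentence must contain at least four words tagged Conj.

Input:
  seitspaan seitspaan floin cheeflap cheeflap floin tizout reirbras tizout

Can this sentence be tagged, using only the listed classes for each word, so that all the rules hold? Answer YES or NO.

YES

Candidates per position — 1:seitspaan {Noun,Conj}; 2:seitspaan {Noun,Conj}; 3:floin {Conj}; 4:cheeflap {Verb,Det}; 5:cheeflap {Verb,Det}; 6:floin {Conj}; 7:tizout {Conj}; 8:reirbras {Adj}; 9:tizout {Conj}.
One satisfying assignment: Conj Conj Conj Det Det Conj Conj Adj Conj.
Verifying each rule — rule 1 satisfied; rule 2 satisfied; rule 3 satisfied.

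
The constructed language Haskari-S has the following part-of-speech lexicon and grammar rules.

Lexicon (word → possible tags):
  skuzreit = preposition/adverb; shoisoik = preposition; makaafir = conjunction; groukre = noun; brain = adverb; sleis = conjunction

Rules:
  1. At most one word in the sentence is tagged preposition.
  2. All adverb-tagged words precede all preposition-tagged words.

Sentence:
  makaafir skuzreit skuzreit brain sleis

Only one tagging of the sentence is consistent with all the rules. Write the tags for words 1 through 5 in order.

Candidates per position — 1:makaafir {conjunction}; 2:skuzreit {preposition,adverb}; 3:skuzreit {preposition,adverb}; 4:brain {adverb}; 5:sleis {conjunction}.
Position 2: tagging it preposition would leave rule 2 unsatisfiable, so it must be adverb.
Position 3: tagging it preposition would leave rule 2 unsatisfiable, so it must be adverb.
So the tagging must be: conjunction adverb adverb adverb conjunction.
Verifying each rule — rule 1 ✓; rule 2 ✓.

conjunction adverb adverb adverb conjunction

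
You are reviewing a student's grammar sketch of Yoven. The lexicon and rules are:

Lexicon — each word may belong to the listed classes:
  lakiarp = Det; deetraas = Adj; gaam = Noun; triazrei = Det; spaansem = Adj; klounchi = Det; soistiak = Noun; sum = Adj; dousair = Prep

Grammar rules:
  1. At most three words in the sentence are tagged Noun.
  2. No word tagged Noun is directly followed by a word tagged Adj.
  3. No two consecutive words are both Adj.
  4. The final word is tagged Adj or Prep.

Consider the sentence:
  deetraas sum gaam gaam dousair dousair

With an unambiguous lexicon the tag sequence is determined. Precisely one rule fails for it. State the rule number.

3

Fixed tagging: Adj Adj Noun Noun Prep Prep.
Applying the rules: R1 ok, R2 ok, R3 fails, R4 ok.
Only rule 3 fails.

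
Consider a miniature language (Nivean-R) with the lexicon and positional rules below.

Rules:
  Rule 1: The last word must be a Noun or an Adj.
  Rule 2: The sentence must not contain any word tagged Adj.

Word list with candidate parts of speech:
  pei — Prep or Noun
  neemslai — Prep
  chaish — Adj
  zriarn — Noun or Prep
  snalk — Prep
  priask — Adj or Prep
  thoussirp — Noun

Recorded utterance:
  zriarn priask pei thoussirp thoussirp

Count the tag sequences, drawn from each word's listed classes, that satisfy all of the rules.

4

Candidates per position — 1:zriarn {Noun,Prep}; 2:priask {Adj,Prep}; 3:pei {Prep,Noun}; 4:thoussirp {Noun}; 5:thoussirp {Noun}.
There are 8 candidate sequences in total.
The sequences that satisfy every rule: Noun Prep Prep Noun Noun; Noun Prep Noun Noun Noun; Prep Prep Prep Noun Noun; Prep Prep Noun Noun Noun.
Count = 4.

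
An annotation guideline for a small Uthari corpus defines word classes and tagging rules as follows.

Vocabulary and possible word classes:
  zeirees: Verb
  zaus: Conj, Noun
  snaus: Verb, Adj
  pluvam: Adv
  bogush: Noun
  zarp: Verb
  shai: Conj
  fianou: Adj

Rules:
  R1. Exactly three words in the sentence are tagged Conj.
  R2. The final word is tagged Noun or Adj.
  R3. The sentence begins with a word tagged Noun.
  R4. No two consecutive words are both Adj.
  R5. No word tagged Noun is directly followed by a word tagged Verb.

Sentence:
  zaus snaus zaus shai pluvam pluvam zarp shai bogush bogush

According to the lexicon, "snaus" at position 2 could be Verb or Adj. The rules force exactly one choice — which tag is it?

Candidates per position — 1:zaus {Conj,Noun}; 2:snaus {Verb,Adj}; 3:zaus {Conj,Noun}; 4:shai {Conj}; 5:pluvam {Adv}; 6:pluvam {Adv}; 7:zarp {Verb}; 8:shai {Conj}; 9:bogush {Noun}; 10:bogush {Noun}.
Position 1: Conj is ruled out by rule 3; that leaves Noun.
Position 2: Verb is ruled out by rule 5; that leaves Adj.
Position 3: Noun is ruled out by rule 1; that leaves Conj.
The unique satisfying tagging is: Noun Adj Conj Conj Adv Adv Verb Conj Noun Noun.
Verifying each rule — rule 1 ✓; rule 2 ✓; rule 3 ✓; rule 4 ✓; rule 5 ✓.

Adj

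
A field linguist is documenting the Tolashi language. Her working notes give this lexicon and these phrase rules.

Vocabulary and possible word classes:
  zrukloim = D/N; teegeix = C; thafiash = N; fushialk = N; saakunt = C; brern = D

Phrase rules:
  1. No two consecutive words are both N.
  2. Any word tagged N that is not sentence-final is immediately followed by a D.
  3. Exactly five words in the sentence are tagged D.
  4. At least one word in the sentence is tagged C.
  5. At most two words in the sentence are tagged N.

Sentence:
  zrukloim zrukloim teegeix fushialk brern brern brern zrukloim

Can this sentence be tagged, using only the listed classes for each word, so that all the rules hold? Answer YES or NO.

Candidates per position — 1:zrukloim {D,N}; 2:zrukloim {D,N}; 3:teegeix {C}; 4:fushialk {N}; 5:brern {D}; 6:brern {D}; 7:brern {D}; 8:zrukloim {D,N}.
One satisfying assignment: N D C N D D D D.
Rule-by-rule: rule 1 holds; rule 2 holds; rule 3 holds; rule 4 holds; rule 5 holds.

YES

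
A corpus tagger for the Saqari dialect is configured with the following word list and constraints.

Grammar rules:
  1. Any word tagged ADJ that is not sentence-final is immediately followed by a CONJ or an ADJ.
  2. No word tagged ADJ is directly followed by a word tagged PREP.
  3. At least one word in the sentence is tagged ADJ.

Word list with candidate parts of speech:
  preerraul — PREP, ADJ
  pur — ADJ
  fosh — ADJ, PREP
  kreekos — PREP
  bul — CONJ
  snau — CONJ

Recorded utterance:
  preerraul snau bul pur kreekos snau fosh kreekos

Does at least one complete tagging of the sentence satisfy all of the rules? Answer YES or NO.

NO

Candidates per position — 1:preerraul {PREP,ADJ}; 2:snau {CONJ}; 3:bul {CONJ}; 4:pur {ADJ}; 5:kreekos {PREP}; 6:snau {CONJ}; 7:fosh {ADJ,PREP}; 8:kreekos {PREP}.
Rule 1 cannot be satisfied by any choice of tags from the lexicon.
So there is no consistent tagging.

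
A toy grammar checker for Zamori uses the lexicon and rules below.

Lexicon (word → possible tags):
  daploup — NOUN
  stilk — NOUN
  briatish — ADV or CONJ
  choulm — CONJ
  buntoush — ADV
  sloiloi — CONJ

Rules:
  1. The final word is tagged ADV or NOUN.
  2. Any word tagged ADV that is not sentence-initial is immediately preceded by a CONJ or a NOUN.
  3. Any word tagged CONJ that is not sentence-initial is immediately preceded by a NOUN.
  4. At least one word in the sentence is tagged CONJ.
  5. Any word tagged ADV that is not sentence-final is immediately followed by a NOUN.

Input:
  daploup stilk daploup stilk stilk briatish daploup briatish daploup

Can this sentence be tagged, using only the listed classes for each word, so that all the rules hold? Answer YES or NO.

YES

Candidates per position — 1:daploup {NOUN}; 2:stilk {NOUN}; 3:daploup {NOUN}; 4:stilk {NOUN}; 5:stilk {NOUN}; 6:briatish {ADV,CONJ}; 7:daploup {NOUN}; 8:briatish {ADV,CONJ}; 9:daploup {NOUN}.
One satisfying assignment: NOUN NOUN NOUN NOUN NOUN CONJ NOUN ADV NOUN.
Check: rule 1 holds; rule 2 holds; rule 3 holds; rule 4 holds; rule 5 holds.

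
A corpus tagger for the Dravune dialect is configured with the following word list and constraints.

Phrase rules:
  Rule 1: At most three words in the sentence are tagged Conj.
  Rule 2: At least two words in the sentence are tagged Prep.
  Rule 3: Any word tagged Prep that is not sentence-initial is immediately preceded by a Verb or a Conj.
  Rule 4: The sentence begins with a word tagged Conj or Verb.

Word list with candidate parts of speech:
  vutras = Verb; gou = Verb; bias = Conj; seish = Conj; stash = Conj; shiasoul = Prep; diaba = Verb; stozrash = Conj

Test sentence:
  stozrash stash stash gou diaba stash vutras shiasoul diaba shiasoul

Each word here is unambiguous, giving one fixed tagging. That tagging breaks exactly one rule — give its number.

1

Fixed tagging: Conj Conj Conj Verb Verb Conj Verb Prep Verb Prep.
Applying the rules: R1 ✗, R2 ✓, R3 ✓, R4 ✓.
Only rule 1 fails.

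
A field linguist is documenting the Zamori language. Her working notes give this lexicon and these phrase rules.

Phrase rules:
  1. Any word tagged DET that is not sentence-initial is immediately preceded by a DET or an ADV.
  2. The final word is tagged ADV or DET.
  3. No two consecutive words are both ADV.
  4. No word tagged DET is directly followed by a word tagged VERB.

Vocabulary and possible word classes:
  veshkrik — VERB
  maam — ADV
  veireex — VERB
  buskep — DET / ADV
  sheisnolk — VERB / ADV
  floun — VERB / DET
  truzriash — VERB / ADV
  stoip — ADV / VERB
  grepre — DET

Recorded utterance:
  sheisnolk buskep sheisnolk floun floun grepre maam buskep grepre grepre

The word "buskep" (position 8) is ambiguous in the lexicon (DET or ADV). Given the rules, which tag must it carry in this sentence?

Candidates per position — 1:sheisnolk {VERB,ADV}; 2:buskep {DET,ADV}; 3:sheisnolk {VERB,ADV}; 4:floun {VERB,DET}; 5:floun {VERB,DET}; 6:grepre {DET}; 7:maam {ADV}; 8:buskep {DET,ADV}; 9:grepre {DET}; 10:grepre {DET}.
At position 3, choosing VERB makes rule 1 impossible to satisfy; hence ADV.
At position 4, choosing VERB makes rule 1 impossible to satisfy; hence DET.
At position 5, choosing VERB makes rule 1 impossible to satisfy; hence DET.
At position 8, choosing ADV makes rule 3 impossible to satisfy; hence DET.
At position 2, choosing ADV makes rule 3 impossible to satisfy; hence DET.
At position 1, choosing VERB makes rule 1 impossible to satisfy; hence ADV.
That leaves exactly one tagging: ADV DET ADV DET DET DET ADV DET DET DET.
Checking: rule 1 ✓; rule 2 ✓; rule 3 ✓; rule 4 ✓.

DET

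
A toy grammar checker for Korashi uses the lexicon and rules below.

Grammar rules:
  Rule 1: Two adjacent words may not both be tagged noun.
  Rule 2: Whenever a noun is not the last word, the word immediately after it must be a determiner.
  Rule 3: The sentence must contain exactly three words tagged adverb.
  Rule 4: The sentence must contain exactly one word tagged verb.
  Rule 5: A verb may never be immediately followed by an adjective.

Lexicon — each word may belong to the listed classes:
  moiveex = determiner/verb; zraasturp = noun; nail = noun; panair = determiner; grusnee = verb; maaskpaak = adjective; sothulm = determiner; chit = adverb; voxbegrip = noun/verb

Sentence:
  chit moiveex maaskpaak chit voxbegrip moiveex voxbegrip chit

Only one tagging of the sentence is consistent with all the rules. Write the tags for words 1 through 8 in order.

adverb determiner adjective adverb noun determiner verb adverb

Candidates per position — 1:chit {adverb}; 2:moiveex {determiner,verb}; 3:maaskpaak {adjective}; 4:chit {adverb}; 5:voxbegrip {noun,verb}; 6:moiveex {determiner,verb}; 7:voxbegrip {noun,verb}; 8:chit {adverb}.
Position 2: verb is ruled out by rule 5; that leaves determiner.
Position 7: noun is ruled out by rule 2; that leaves verb.
Position 5: verb is ruled out by rule 4; that leaves noun.
Position 6: verb is ruled out by rule 2; that leaves determiner.
So the tagging must be: adverb determiner adjective adverb noun determiner verb adverb.
Verifying each rule — rule 1 holds; rule 2 holds; rule 3 holds; rule 4 holds; rule 5 holds.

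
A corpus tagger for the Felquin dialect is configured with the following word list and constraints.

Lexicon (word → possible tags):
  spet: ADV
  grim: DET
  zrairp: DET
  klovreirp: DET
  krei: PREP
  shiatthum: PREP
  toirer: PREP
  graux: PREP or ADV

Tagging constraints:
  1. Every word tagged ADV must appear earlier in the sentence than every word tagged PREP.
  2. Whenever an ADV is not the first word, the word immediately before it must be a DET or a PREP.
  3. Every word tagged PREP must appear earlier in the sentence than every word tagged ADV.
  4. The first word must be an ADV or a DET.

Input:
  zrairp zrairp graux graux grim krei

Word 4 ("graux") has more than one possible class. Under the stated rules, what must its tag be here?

PREP

Candidates per position — 1:zrairp {DET}; 2:zrairp {DET}; 3:graux {PREP,ADV}; 4:graux {PREP,ADV}; 5:grim {DET}; 6:krei {PREP}.
At position 3, choosing ADV makes rule 3 impossible to satisfy; hence PREP.
At position 4, choosing ADV makes rule 1 impossible to satisfy; hence PREP.
So the tagging must be: DET DET PREP PREP DET PREP.
Checking: rule 1 ✓; rule 2 ✓; rule 3 ✓; rule 4 ✓.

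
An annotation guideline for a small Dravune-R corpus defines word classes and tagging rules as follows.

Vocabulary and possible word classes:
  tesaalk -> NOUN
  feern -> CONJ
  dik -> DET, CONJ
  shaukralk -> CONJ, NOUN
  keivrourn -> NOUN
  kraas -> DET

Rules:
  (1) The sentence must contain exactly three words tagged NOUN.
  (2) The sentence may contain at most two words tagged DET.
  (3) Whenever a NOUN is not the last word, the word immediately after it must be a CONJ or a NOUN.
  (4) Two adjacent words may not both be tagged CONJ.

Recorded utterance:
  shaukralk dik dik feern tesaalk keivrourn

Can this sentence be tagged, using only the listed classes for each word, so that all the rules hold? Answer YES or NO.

YES

Candidates per position — 1:shaukralk {CONJ,NOUN}; 2:dik {DET,CONJ}; 3:dik {DET,CONJ}; 4:feern {CONJ}; 5:tesaalk {NOUN}; 6:keivrourn {NOUN}.
One satisfying assignment: NOUN CONJ DET CONJ NOUN NOUN.
Verifying each rule — rule 1 ✓; rule 2 ✓; rule 3 ✓; rule 4 ✓.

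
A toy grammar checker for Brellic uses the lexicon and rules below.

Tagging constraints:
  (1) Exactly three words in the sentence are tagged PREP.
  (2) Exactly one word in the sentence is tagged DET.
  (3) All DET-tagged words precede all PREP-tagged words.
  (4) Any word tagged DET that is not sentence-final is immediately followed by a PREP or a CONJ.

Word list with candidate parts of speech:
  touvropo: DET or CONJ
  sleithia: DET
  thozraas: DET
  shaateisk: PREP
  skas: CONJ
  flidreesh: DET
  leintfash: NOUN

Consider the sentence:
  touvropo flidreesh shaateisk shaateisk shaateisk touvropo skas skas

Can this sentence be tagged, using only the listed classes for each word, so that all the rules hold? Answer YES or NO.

Candidates per position — 1:touvropo {DET,CONJ}; 2:flidreesh {DET}; 3:shaateisk {PREP}; 4:shaateisk {PREP}; 5:shaateisk {PREP}; 6:touvropo {DET,CONJ}; 7:skas {CONJ}; 8:skas {CONJ}.
One satisfying assignment: CONJ DET PREP PREP PREP CONJ CONJ CONJ.
Check: rule 1 ok; rule 2 ok; rule 3 ok; rule 4 ok.

YES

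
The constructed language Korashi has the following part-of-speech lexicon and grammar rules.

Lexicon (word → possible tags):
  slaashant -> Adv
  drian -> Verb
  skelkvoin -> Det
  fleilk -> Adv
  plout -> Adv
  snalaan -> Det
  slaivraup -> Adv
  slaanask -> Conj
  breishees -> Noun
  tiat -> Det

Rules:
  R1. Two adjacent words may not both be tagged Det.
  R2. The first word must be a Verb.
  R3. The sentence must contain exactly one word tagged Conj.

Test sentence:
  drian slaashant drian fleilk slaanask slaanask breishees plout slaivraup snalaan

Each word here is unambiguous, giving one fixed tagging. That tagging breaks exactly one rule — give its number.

Fixed tagging: Verb Adv Verb Adv Conj Conj Noun Adv Adv Det.
Rule check: R1 pass, R2 pass, R3 fail.
Only rule 3 fails.

3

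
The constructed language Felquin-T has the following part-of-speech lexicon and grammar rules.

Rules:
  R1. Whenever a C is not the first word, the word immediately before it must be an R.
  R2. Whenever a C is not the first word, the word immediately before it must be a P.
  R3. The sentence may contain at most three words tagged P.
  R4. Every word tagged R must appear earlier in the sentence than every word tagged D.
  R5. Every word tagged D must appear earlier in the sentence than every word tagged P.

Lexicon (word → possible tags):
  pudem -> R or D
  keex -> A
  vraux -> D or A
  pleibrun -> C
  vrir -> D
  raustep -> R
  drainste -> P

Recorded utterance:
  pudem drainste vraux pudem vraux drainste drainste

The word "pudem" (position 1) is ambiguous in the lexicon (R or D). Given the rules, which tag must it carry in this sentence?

Candidates per position — 1:pudem {R,D}; 2:drainste {P}; 3:vraux {D,A}; 4:pudem {R,D}; 5:vraux {D,A}; 6:drainste {P}; 7:drainste {P}.
Word 3 cannot be D — rule 5 would then fail for every completion. It is A.
Word 4 cannot be D — rule 5 would then fail for every completion. It is R.
Word 5 cannot be D — rule 5 would then fail for every completion. It is A.
Word 1 cannot be D — rule 4 would then fail for every completion. It is R.
The only consistent sequence is: R P A R A P P.
Verifying each rule — rule 1 holds; rule 2 holds; rule 3 holds; rule 4 holds; rule 5 holds.

R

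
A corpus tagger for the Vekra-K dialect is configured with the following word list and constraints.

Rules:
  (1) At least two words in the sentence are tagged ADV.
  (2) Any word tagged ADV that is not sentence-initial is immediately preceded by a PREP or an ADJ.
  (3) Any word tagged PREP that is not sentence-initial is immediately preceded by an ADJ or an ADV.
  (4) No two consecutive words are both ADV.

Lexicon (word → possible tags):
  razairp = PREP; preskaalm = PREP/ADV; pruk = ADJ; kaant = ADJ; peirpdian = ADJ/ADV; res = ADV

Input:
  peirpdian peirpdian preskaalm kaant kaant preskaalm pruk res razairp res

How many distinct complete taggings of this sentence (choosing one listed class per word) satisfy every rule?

10

Candidates per position — 1:peirpdian {ADJ,ADV}; 2:peirpdian {ADJ,ADV}; 3:preskaalm {PREP,ADV}; 4:kaant {ADJ}; 5:kaant {ADJ}; 6:preskaalm {PREP,ADV}; 7:pruk {ADJ}; 8:res {ADV}; 9:razairp {PREP}; 10:res {ADV}.
There are 16 candidate sequences in total.
Checking each against the rules leaves 10 sequences.
Count = 10.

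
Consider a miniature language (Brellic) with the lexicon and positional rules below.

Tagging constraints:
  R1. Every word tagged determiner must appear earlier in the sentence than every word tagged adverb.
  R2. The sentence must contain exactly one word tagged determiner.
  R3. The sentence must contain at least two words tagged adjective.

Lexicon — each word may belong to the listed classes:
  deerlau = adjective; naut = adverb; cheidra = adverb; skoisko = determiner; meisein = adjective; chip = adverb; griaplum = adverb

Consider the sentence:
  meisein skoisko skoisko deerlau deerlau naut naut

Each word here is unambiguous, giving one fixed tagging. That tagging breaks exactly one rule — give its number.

Fixed tagging: adjective determiner determiner adjective adjective adverb adverb.
Applying the rules: R1 pass, R2 fail, R3 pass.
Only rule 2 fails.

2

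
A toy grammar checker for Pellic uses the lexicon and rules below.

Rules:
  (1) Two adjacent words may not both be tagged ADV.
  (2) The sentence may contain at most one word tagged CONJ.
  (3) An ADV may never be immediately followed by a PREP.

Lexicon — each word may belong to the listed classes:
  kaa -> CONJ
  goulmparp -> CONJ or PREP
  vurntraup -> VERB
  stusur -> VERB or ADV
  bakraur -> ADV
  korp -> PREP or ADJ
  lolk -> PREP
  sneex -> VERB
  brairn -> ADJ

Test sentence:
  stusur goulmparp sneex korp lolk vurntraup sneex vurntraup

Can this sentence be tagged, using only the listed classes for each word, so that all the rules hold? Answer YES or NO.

YES

Candidates per position — 1:stusur {VERB,ADV}; 2:goulmparp {CONJ,PREP}; 3:sneex {VERB}; 4:korp {PREP,ADJ}; 5:lolk {PREP}; 6:vurntraup {VERB}; 7:sneex {VERB}; 8:vurntraup {VERB}.
One satisfying assignment: ADV CONJ VERB ADJ PREP VERB VERB VERB.
Rule-by-rule: rule 1 holds; rule 2 holds; rule 3 holds.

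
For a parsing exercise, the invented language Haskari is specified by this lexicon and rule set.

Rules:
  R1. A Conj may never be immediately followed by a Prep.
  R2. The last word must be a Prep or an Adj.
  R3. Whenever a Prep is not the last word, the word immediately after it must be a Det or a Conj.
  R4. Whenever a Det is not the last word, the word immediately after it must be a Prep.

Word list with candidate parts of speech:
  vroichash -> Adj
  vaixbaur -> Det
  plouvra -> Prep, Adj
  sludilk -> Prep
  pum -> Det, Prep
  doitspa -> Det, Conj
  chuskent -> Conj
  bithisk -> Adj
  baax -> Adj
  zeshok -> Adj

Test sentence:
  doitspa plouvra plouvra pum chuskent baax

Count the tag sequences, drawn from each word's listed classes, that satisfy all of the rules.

1

Candidates per position — 1:doitspa {Det,Conj}; 2:plouvra {Prep,Adj}; 3:plouvra {Prep,Adj}; 4:pum {Det,Prep}; 5:chuskent {Conj}; 6:baax {Adj}.
There are 16 candidate sequences in total.
The sequences that satisfy every rule: Conj Adj Adj Prep Conj Adj.
Count = 1.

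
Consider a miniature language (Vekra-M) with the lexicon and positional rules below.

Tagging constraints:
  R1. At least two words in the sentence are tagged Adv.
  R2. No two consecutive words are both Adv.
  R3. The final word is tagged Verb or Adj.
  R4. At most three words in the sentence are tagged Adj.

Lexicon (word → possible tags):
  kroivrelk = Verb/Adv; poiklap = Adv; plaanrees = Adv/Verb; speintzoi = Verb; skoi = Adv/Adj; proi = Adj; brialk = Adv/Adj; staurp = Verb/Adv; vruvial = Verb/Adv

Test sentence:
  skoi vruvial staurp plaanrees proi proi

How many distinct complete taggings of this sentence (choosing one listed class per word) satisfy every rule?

3

Candidates per position — 1:skoi {Adv,Adj}; 2:vruvial {Verb,Adv}; 3:staurp {Verb,Adv}; 4:plaanrees {Adv,Verb}; 5:proi {Adj}; 6:proi {Adj}.
There are 16 candidate sequences in total.
The sequences that satisfy every rule: Adv Verb Verb Adv Adj Adj; Adv Verb Adv Verb Adj Adj; Adj Adv Verb Adv Adj Adj.
Count = 3.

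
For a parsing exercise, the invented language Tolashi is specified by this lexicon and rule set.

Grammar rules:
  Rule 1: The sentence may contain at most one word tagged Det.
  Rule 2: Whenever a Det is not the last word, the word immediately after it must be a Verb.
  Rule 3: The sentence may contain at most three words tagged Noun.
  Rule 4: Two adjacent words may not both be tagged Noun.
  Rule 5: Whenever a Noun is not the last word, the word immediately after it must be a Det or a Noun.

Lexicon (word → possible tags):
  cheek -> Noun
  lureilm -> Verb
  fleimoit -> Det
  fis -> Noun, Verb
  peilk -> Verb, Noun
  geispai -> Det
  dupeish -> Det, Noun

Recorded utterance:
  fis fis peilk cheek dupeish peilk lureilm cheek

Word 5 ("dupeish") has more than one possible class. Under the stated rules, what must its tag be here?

Det

Candidates per position — 1:fis {Noun,Verb}; 2:fis {Noun,Verb}; 3:peilk {Verb,Noun}; 4:cheek {Noun}; 5:dupeish {Det,Noun}; 6:peilk {Verb,Noun}; 7:lureilm {Verb}; 8:cheek {Noun}.
At position 3, choosing Noun makes rule 4 impossible to satisfy; hence Verb.
At position 5, choosing Noun makes rule 4 impossible to satisfy; hence Det.
At position 6, choosing Noun makes rule 2 impossible to satisfy; hence Verb.
At position 1, choosing Noun makes rule 5 impossible to satisfy; hence Verb.
At position 2, choosing Noun makes rule 5 impossible to satisfy; hence Verb.
That leaves exactly one tagging: Verb Verb Verb Noun Det Verb Verb Noun.
Check: rule 1 satisfied; rule 2 satisfied; rule 3 satisfied; rule 4 satisfied; rule 5 satisfied.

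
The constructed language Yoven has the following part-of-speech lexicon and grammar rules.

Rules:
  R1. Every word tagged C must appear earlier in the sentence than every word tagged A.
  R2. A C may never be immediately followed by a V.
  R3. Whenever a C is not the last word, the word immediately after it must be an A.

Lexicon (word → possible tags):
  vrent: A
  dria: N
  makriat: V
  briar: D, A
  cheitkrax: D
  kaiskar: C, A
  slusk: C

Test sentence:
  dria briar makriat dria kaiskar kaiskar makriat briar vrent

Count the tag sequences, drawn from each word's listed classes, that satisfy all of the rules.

6

Candidates per position — 1:dria {N}; 2:briar {D,A}; 3:makriat {V}; 4:dria {N}; 5:kaiskar {C,A}; 6:kaiskar {C,A}; 7:makriat {V}; 8:briar {D,A}; 9:vrent {A}.
There are 16 candidate sequences in total.
Checking each against the rules leaves 6 sequences.
Count = 6.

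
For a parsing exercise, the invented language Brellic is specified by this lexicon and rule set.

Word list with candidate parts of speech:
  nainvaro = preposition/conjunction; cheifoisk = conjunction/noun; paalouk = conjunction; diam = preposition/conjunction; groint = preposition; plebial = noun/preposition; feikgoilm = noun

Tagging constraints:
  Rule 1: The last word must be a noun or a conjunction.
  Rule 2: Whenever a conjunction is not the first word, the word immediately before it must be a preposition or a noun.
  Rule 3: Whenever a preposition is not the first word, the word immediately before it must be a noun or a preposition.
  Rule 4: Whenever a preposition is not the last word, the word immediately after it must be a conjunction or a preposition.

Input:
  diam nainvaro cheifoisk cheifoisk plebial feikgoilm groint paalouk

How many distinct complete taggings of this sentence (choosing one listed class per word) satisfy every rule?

Candidates per position — 1:diam {preposition,conjunction}; 2:nainvaro {preposition,conjunction}; 3:cheifoisk {conjunction,noun}; 4:cheifoisk {conjunction,noun}; 5:plebial {noun,preposition}; 6:feikgoilm {noun}; 7:groint {preposition}; 8:paalouk {conjunction}.
There are 32 candidate sequences in total.
The sequences that satisfy every rule: preposition preposition conjunction noun noun noun preposition conjunction; preposition conjunction noun conjunction noun noun preposition conjunction; preposition conjunction noun noun noun noun preposition conjunction.
Count = 3.

3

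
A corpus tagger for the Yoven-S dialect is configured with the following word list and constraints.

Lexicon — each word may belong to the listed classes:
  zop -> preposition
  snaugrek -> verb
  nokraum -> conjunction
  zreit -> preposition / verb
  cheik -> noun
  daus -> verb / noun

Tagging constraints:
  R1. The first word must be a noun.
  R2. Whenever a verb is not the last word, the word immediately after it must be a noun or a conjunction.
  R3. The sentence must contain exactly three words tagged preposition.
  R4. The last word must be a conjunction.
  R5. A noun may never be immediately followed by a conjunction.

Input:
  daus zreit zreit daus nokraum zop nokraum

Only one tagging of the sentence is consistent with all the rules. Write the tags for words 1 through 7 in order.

noun preposition preposition verb conjunction preposition conjunction

Candidates per position — 1:daus {verb,noun}; 2:zreit {preposition,verb}; 3:zreit {preposition,verb}; 4:daus {verb,noun}; 5:nokraum {conjunction}; 6:zop {preposition}; 7:nokraum {conjunction}.
Position 1: verb is ruled out by rule 1; that leaves noun.
Position 2: verb is ruled out by rule 2; that leaves preposition.
Position 3: verb is ruled out by rule 3; that leaves preposition.
Position 4: noun is ruled out by rule 5; that leaves verb.
The only consistent sequence is: noun preposition preposition verb conjunction preposition conjunction.
Check: rule 1 ✓; rule 2 ✓; rule 3 ✓; rule 4 ✓; rule 5 ✓.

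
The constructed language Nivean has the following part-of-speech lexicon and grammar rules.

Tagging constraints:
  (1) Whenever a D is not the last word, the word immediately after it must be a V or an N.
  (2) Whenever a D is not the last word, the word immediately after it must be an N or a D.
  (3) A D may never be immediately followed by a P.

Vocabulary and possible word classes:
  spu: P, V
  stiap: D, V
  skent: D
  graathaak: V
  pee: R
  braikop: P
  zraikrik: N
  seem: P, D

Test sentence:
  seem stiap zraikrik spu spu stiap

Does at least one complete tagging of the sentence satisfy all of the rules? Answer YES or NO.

Candidates per position — 1:seem {P,D}; 2:stiap {D,V}; 3:zraikrik {N}; 4:spu {P,V}; 5:spu {P,V}; 6:stiap {D,V}.
One satisfying assignment: P D N V P D.
Rule-by-rule: rule 1 holds; rule 2 holds; rule 3 holds.

YES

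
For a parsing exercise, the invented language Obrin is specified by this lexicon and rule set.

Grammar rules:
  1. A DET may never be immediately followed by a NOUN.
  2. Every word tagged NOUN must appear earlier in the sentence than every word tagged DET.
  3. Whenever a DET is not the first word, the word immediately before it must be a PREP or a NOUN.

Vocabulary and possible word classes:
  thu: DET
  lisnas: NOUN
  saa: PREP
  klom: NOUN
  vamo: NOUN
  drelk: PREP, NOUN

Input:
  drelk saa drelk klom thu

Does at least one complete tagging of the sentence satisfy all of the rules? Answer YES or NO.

Candidates per position — 1:drelk {PREP,NOUN}; 2:saa {PREP}; 3:drelk {PREP,NOUN}; 4:klom {NOUN}; 5:thu {DET}.
One satisfying assignment: NOUN PREP PREP NOUN DET.
Check: rule 1 ok; rule 2 ok; rule 3 ok.

YES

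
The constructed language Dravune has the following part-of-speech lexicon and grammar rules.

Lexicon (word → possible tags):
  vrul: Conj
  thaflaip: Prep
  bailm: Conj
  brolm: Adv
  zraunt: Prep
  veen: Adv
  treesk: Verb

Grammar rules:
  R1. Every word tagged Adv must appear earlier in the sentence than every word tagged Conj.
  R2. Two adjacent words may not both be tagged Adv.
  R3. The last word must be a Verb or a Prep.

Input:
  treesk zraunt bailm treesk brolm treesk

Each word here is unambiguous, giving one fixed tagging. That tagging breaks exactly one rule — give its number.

1

Fixed tagging: Verb Prep Conj Verb Adv Verb.
Applying the rules: R1 fail, R2 pass, R3 pass.
Only rule 1 fails.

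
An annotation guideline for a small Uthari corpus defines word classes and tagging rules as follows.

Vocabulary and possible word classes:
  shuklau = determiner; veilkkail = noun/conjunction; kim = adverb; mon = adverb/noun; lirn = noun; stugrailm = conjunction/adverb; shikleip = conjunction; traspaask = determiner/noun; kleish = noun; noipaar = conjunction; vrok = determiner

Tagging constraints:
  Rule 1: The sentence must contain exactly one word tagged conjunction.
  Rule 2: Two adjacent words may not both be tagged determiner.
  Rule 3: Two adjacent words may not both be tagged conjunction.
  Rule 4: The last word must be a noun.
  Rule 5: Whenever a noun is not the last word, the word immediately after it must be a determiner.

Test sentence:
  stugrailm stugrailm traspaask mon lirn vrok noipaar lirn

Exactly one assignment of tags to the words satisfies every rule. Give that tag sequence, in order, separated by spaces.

Candidates per position — 1:stugrailm {conjunction,adverb}; 2:stugrailm {conjunction,adverb}; 3:traspaask {determiner,noun}; 4:mon {adverb,noun}; 5:lirn {noun}; 6:vrok {determiner}; 7:noipaar {conjunction}; 8:lirn {noun}.
Word 1 cannot be conjunction — rule 1 would then fail for every completion. It is adverb.
Word 2 cannot be conjunction — rule 1 would then fail for every completion. It is adverb.
Word 3 cannot be noun — rule 5 would then fail for every completion. It is determiner.
Word 4 cannot be noun — rule 5 would then fail for every completion. It is adverb.
So the tagging must be: adverb adverb determiner adverb noun determiner conjunction noun.
Rule-by-rule: rule 1 satisfied; rule 2 satisfied; rule 3 satisfied; rule 4 satisfied; rule 5 satisfied.

adverb adverb determiner adverb noun determiner conjunction noun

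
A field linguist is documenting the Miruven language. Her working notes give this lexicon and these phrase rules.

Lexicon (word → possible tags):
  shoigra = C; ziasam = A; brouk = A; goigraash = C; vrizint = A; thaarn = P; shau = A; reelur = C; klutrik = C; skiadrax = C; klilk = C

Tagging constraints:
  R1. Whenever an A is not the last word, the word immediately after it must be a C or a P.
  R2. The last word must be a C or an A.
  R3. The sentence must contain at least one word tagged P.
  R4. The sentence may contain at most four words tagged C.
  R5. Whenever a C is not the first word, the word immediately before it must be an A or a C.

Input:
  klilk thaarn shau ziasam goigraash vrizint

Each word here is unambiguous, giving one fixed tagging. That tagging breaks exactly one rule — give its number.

1

Fixed tagging: C P A A C A.
Applying the rules: R1 fails, R2 ok, R3 ok, R4 ok, R5 ok.
Only rule 1 fails.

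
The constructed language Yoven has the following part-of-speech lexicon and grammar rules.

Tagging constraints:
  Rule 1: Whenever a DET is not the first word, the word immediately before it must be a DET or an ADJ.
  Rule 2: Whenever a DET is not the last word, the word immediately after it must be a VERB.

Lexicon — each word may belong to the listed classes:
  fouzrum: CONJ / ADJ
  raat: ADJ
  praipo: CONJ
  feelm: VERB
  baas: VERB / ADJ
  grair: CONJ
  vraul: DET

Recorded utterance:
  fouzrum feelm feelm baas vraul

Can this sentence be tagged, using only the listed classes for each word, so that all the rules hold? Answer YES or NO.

YES

Candidates per position — 1:fouzrum {CONJ,ADJ}; 2:feelm {VERB}; 3:feelm {VERB}; 4:baas {VERB,ADJ}; 5:vraul {DET}.
One satisfying assignment: ADJ VERB VERB ADJ DET.
Checking: rule 1 holds; rule 2 holds.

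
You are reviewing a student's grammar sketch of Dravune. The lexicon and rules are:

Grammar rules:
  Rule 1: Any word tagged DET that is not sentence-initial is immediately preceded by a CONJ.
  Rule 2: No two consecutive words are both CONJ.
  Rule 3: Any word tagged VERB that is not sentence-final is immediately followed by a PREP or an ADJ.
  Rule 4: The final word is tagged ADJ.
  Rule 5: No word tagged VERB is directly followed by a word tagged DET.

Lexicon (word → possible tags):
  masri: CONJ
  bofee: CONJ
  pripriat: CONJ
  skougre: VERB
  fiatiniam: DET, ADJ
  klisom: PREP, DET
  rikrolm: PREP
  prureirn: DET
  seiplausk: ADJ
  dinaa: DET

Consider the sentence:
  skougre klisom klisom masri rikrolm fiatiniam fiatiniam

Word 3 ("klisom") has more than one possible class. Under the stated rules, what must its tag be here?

Candidates per position — 1:skougre {VERB}; 2:klisom {PREP,DET}; 3:klisom {PREP,DET}; 4:masri {CONJ}; 5:rikrolm {PREP}; 6:fiatiniam {DET,ADJ}; 7:fiatiniam {DET,ADJ}.
Word 2 cannot be DET — rule 1 would then fail for every completion. It is PREP.
Word 3 cannot be DET — rule 1 would then fail for every completion. It is PREP.
Word 6 cannot be DET — rule 1 would then fail for every completion. It is ADJ.
Word 7 cannot be DET — rule 1 would then fail for every completion. It is ADJ.
So the tagging must be: VERB PREP PREP CONJ PREP ADJ ADJ.
Checking: rule 1 satisfied; rule 2 satisfied; rule 3 satisfied; rule 4 satisfied; rule 5 satisfied.

PREP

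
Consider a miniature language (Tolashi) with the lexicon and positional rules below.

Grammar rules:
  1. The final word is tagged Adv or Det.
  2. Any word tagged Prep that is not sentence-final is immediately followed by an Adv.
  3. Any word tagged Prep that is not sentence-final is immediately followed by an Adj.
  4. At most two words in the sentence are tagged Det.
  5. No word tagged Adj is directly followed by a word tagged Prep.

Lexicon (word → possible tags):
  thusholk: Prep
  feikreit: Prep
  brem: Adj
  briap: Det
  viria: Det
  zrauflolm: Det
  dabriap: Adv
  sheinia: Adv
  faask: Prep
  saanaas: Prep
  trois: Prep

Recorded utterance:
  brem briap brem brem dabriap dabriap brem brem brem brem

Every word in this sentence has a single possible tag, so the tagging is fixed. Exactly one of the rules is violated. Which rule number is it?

Fixed tagging: Adj Det Adj Adj Adv Adv Adj Adj Adj Adj.
Rule check: R1 fail, R2 pass, R3 pass, R4 pass, R5 pass.
Only rule 1 fails.

1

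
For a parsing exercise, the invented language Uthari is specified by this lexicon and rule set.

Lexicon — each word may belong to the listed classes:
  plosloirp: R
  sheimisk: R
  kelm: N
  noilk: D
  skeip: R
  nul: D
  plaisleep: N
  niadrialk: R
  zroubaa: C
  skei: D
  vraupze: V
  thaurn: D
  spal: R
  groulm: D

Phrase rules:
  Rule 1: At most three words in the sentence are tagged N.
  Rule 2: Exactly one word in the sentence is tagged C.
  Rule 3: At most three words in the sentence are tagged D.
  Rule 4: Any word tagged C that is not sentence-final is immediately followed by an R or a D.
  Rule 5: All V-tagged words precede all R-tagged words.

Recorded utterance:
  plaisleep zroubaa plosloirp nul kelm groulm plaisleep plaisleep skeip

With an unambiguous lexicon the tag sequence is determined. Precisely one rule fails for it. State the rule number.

Fixed tagging: N C R D N D N N R.
Checking each rule: R1 violated, R2 holds, R3 holds, R4 holds, R5 holds.
Only rule 1 fails.

1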